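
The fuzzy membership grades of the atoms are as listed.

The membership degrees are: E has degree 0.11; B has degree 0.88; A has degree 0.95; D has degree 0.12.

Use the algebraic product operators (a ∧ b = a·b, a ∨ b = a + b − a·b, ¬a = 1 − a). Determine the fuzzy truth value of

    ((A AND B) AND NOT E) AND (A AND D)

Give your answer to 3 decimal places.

0.085

A AND B = a·b on (0.9500, 0.8800) = 0.8360
NOT E = 1 − 0.1100 = 0.8900
(A AND B) AND NOT E = a·b on (0.8360, 0.8900) = 0.7440
A AND D = a·b on (0.9500, 0.1200) = 0.1140
((A AND B) AND NOT E) AND (A AND D) = a·b on (0.7440, 0.1140) = 0.0848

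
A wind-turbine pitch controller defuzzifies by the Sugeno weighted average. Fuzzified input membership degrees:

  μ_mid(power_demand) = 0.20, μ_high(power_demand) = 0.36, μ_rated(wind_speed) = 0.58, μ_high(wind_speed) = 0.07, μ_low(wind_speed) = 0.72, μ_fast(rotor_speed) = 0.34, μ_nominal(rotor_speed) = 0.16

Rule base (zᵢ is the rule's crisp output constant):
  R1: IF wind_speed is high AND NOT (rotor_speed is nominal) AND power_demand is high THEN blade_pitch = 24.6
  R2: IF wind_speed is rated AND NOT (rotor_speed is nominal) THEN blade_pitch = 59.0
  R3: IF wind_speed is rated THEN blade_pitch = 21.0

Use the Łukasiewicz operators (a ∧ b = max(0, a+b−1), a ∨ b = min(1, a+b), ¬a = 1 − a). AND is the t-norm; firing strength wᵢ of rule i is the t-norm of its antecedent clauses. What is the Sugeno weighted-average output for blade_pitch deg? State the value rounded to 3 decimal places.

36.960

R1 (z=24.6): high=0.07, ¬nominal=1−0.16=0.84, high=0.36; AND[max(0, a+b−1)] → w = 0.00
R2 (z=59.0): rated=0.58, ¬nominal=1−0.16=0.84; AND[max(0, a+b−1)] → w = 0.42
R3 (z=21.0): rated=0.58 → w = 0.58
Weighted average = (0.00·24.6 + 0.42·59.0 + 0.58·21.0) / (0.00 + 0.42 + 0.58)
  = 36.9600 / 1.0000 = 36.960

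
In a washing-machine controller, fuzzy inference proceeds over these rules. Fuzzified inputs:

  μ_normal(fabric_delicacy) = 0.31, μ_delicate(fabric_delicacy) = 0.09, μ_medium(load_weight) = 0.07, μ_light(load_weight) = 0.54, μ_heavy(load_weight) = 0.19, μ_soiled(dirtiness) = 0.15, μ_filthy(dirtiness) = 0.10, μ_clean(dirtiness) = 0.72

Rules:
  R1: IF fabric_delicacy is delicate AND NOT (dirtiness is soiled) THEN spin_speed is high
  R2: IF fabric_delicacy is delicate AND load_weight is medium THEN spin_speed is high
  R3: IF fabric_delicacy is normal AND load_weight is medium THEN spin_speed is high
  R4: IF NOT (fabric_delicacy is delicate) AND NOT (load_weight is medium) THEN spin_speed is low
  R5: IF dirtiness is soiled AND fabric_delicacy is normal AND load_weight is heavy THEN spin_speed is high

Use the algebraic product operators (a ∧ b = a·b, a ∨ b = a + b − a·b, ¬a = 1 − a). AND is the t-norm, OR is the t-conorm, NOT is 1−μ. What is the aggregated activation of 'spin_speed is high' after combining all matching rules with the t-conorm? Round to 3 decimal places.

0.110

R1: delicate=0.09, ¬soiled=1−0.15=0.85; AND[a·b] → w = 0.0765
R2: delicate=0.09, medium=0.07; AND[a·b] → w = 0.0063
R3: normal=0.31, medium=0.07; AND[a·b] → w = 0.0217
R4: ¬delicate=1−0.09=0.91, ¬medium=1−0.07=0.93; AND[a·b] → w = 0.8463
R5: soiled=0.15, normal=0.31, heavy=0.19; AND[a·b] → w = 0.0088
Rules with consequent 'high': {R1, R2, R3, R5} → strengths 0.0765, 0.0063, 0.0217, 0.0088
Aggregate via t-conorm [a + b − a·b]: 0.1102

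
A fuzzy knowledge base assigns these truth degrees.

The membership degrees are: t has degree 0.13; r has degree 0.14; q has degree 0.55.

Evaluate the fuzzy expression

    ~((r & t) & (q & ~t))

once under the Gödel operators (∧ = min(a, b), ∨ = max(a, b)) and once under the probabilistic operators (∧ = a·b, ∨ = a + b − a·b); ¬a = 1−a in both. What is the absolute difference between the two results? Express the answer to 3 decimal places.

Under Gödel:
  r & t = min(a, b) on (0.14, 0.13) = 0.13
  ~t = 1 − 0.13 = 0.87
  q & ~t = min(a, b) on (0.55, 0.87) = 0.55
  (r & t) & (q & ~t) = min(a, b) on (0.13, 0.55) = 0.13
  ~((r & t) & (q & ~t)) = 1 − 0.13 = 0.87
  → value = 0.8700
Under probabilistic:
  r & t = a·b on (0.1400, 0.1300) = 0.0182
  ~t = 1 − 0.1300 = 0.8700
  q & ~t = a·b on (0.5500, 0.8700) = 0.4785
  (r & t) & (q & ~t) = a·b on (0.0182, 0.4785) = 0.0087
  ~((r & t) & (q & ~t)) = 1 − 0.0087 = 0.9913
  → value = 0.9913
|0.8700 − 0.9913| = 0.121

0.121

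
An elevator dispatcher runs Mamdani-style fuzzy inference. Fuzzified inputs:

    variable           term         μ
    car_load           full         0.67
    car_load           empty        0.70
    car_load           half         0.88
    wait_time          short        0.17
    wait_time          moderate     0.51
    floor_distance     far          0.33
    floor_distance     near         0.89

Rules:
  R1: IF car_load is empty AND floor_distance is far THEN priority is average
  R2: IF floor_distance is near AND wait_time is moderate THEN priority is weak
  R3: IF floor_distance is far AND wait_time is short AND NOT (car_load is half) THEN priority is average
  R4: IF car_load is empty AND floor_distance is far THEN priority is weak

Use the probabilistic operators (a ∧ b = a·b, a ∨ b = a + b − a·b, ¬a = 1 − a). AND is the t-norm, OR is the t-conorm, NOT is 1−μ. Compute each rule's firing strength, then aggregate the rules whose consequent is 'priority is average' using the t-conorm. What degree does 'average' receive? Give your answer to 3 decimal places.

R1: empty=0.70, far=0.33; AND[a·b] → w = 0.2310
R2: near=0.89, moderate=0.51; AND[a·b] → w = 0.4539
R3: far=0.33, short=0.17, ¬half=1−0.88=0.12; AND[a·b] → w = 0.0067
R4: empty=0.70, far=0.33; AND[a·b] → w = 0.2310
Rules with consequent 'average': {R1, R3} → strengths 0.2310, 0.0067
Aggregate via t-conorm [a + b − a·b]: 0.2362

0.236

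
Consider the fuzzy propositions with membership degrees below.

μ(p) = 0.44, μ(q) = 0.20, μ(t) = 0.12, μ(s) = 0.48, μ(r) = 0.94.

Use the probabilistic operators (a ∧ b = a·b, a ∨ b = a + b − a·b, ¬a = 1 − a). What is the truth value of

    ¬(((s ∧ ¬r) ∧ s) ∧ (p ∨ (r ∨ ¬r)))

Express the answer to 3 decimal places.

0.987

¬r = 1 − 0.9400 = 0.0600
s ∧ ¬r = a·b on (0.4800, 0.0600) = 0.0288
(s ∧ ¬r) ∧ s = a·b on (0.0288, 0.4800) = 0.0138
¬r = 1 − 0.9400 = 0.0600
r ∨ ¬r = a + b − a·b on (0.9400, 0.0600) = 0.9436
p ∨ (r ∨ ¬r) = a + b − a·b on (0.4400, 0.9436) = 0.9684
((s ∧ ¬r) ∧ s) ∧ (p ∨ (r ∨ ¬r)) = a·b on (0.0138, 0.9684) = 0.0134
¬(((s ∧ ¬r) ∧ s) ∧ (p ∨ (r ∨ ¬r))) = 1 − 0.0134 = 0.9866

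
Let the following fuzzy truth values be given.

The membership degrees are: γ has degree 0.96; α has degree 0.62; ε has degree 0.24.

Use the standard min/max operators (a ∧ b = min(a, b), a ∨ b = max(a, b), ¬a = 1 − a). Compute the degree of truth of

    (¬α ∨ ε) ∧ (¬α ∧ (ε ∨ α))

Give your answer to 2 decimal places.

0.38

¬α = 1 − 0.62 = 0.38
¬α ∨ ε = max(a, b) on (0.38, 0.24) = 0.38
¬α = 1 − 0.62 = 0.38
ε ∨ α = max(a, b) on (0.24, 0.62) = 0.62
¬α ∧ (ε ∨ α) = min(a, b) on (0.38, 0.62) = 0.38
(¬α ∨ ε) ∧ (¬α ∧ (ε ∨ α)) = min(a, b) on (0.38, 0.38) = 0.38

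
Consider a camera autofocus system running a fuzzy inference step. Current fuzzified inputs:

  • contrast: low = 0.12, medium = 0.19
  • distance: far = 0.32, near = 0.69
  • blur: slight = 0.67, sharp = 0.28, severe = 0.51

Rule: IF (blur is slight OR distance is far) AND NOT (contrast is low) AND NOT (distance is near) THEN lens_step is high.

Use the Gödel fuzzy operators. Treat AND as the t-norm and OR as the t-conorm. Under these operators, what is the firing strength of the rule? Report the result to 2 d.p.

0.31

firing strength: (slight=0.67 OR far=0.32) = 0.67; AND[min(a, b)] with ¬low=1−0.12=0.88, ¬near=1−0.69=0.31 → w = 0.31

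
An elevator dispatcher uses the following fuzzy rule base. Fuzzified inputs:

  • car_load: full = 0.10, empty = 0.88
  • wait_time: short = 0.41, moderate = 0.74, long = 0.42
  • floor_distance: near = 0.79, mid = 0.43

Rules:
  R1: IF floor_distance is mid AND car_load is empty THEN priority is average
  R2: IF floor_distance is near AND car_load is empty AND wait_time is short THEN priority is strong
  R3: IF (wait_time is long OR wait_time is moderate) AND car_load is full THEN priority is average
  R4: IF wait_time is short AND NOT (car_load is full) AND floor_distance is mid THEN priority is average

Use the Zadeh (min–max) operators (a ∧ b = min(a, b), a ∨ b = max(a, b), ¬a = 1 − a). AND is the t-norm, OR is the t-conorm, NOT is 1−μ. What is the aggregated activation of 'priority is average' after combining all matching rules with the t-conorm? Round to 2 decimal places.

R1: mid=0.43, empty=0.88; AND[min(a, b)] → w = 0.43
R2: near=0.79, empty=0.88, short=0.41; AND[min(a, b)] → w = 0.41
R3: (long=0.42 OR moderate=0.74) = 0.74; AND[min(a, b)] with full=0.10 → w = 0.10
R4: short=0.41, ¬full=1−0.10=0.90, mid=0.43; AND[min(a, b)] → w = 0.41
Rules with consequent 'average': {R1, R3, R4} → strengths 0.43, 0.10, 0.41
Aggregate via t-conorm [max(a, b)]: 0.43

0.43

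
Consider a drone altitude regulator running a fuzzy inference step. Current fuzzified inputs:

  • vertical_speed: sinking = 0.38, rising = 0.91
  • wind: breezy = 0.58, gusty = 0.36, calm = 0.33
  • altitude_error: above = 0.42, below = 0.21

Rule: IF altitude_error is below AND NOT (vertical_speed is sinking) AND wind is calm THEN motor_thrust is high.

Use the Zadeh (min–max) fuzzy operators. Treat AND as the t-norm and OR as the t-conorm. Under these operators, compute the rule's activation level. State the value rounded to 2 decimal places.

firing strength: below=0.21, ¬sinking=1−0.38=0.62, calm=0.33; AND[min(a, b)] → w = 0.21

0.21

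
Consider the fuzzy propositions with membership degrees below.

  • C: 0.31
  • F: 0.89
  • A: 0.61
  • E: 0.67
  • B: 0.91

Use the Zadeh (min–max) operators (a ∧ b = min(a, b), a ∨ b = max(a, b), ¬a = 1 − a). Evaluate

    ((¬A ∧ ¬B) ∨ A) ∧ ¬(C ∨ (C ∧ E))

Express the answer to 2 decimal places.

0.61

¬A = 1 − 0.61 = 0.39
¬B = 1 − 0.91 = 0.09
¬A ∧ ¬B = min(a, b) on (0.39, 0.09) = 0.09
(¬A ∧ ¬B) ∨ A = max(a, b) on (0.09, 0.61) = 0.61
C ∧ E = min(a, b) on (0.31, 0.67) = 0.31
C ∨ (C ∧ E) = max(a, b) on (0.31, 0.31) = 0.31
¬(C ∨ (C ∧ E)) = 1 − 0.31 = 0.69
((¬A ∧ ¬B) ∨ A) ∧ ¬(C ∨ (C ∧ E)) = min(a, b) on (0.61, 0.69) = 0.61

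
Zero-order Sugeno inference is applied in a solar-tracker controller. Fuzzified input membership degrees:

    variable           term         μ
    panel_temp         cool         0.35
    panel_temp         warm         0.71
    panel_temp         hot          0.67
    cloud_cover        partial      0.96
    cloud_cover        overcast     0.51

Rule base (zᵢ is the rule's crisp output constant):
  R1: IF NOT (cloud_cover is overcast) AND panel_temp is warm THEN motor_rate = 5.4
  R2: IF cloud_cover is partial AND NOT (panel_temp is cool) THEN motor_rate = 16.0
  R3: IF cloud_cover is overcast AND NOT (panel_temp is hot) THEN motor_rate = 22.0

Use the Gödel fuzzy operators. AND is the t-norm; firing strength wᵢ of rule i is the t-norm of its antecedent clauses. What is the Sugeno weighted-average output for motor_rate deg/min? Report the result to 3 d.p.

R1 (z=5.4): ¬overcast=1−0.51=0.49, warm=0.71; AND[min(a, b)] → w = 0.49
R2 (z=16.0): partial=0.96, ¬cool=1−0.35=0.65; AND[min(a, b)] → w = 0.65
R3 (z=22.0): overcast=0.51, ¬hot=1−0.67=0.33; AND[min(a, b)] → w = 0.33
Weighted average = (0.49·5.4 + 0.65·16.0 + 0.33·22.0) / (0.49 + 0.65 + 0.33)
  = 20.3060 / 1.4700 = 13.814

13.814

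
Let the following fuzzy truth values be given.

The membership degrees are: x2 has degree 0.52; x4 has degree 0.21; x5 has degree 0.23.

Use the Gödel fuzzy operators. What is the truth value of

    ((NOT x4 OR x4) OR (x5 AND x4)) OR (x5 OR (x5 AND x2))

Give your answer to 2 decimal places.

0.79

NOT x4 = 1 − 0.21 = 0.79
NOT x4 OR x4 = max(a, b) on (0.79, 0.21) = 0.79
x5 AND x4 = min(a, b) on (0.23, 0.21) = 0.21
(NOT x4 OR x4) OR (x5 AND x4) = max(a, b) on (0.79, 0.21) = 0.79
x5 AND x2 = min(a, b) on (0.23, 0.52) = 0.23
x5 OR (x5 AND x2) = max(a, b) on (0.23, 0.23) = 0.23
((NOT x4 OR x4) OR (x5 AND x4)) OR (x5 OR (x5 AND x2)) = max(a, b) on (0.79, 0.23) = 0.79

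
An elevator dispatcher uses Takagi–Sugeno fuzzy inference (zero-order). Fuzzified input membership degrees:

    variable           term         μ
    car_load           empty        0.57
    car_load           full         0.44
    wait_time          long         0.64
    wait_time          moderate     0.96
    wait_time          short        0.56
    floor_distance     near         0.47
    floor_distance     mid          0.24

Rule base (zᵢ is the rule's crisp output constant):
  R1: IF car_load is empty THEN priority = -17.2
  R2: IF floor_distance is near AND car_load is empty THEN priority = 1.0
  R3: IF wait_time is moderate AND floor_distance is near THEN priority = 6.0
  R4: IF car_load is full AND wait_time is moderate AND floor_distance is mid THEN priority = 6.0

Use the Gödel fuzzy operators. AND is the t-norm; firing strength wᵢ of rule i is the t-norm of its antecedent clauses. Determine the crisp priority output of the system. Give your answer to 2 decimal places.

R1 (z=-17.2): empty=0.57 → w = 0.57
R2 (z=1.0): near=0.47, empty=0.57; AND[min(a, b)] → w = 0.47
R3 (z=6.0): moderate=0.96, near=0.47; AND[min(a, b)] → w = 0.47
R4 (z=6.0): full=0.44, moderate=0.96, mid=0.24; AND[min(a, b)] → w = 0.24
Weighted average = (0.57·-17.2 + 0.47·1.0 + 0.47·6.0 + 0.24·6.0) / (0.57 + 0.47 + 0.47 + 0.24)
  = -5.0740 / 1.7500 = -2.90

-2.90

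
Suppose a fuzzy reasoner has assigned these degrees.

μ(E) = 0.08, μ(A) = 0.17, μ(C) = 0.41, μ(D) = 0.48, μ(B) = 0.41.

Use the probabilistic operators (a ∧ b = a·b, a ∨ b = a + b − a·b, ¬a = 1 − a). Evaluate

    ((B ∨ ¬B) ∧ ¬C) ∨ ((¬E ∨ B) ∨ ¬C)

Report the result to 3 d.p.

¬B = 1 − 0.4100 = 0.5900
B ∨ ¬B = a + b − a·b on (0.4100, 0.5900) = 0.7581
¬C = 1 − 0.4100 = 0.5900
(B ∨ ¬B) ∧ ¬C = a·b on (0.7581, 0.5900) = 0.4473
¬E = 1 − 0.0800 = 0.9200
¬E ∨ B = a + b − a·b on (0.9200, 0.4100) = 0.9528
¬C = 1 − 0.4100 = 0.5900
(¬E ∨ B) ∨ ¬C = a + b − a·b on (0.9528, 0.5900) = 0.9806
((B ∨ ¬B) ∧ ¬C) ∨ ((¬E ∨ B) ∨ ¬C) = a + b − a·b on (0.4473, 0.9806) = 0.9893

0.989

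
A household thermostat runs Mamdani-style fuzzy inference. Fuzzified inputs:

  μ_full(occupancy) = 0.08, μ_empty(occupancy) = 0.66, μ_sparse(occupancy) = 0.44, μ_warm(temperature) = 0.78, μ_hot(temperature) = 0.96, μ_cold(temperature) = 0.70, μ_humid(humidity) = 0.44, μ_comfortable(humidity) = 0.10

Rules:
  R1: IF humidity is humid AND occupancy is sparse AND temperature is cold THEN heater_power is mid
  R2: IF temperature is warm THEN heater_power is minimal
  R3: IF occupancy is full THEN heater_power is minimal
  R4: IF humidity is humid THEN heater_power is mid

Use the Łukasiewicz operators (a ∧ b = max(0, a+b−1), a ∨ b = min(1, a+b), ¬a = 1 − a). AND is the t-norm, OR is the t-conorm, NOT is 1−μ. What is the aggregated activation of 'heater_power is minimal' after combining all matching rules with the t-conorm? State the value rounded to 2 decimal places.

R1: humid=0.44, sparse=0.44, cold=0.70; AND[max(0, a+b−1)] → w = 0.00
R2: warm=0.78 → w = 0.78
R3: full=0.08 → w = 0.08
R4: humid=0.44 → w = 0.44
Rules with consequent 'minimal': {R2, R3} → strengths 0.78, 0.08
Aggregate via t-conorm [min(1, a+b)]: 0.86

0.86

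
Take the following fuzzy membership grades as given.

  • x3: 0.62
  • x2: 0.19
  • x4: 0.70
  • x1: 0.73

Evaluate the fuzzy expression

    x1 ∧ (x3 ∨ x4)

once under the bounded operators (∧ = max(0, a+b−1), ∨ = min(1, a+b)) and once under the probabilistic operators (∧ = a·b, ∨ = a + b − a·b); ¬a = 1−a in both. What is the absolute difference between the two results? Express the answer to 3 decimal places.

Under bounded:
  x3 ∨ x4 = min(1, a+b) on (0.62, 0.70) = 1.00
  x1 ∧ (x3 ∨ x4) = max(0, a+b−1) on (0.73, 1.00) = 0.73
  → value = 0.7300
Under probabilistic:
  x3 ∨ x4 = a + b − a·b on (0.6200, 0.7000) = 0.8860
  x1 ∧ (x3 ∨ x4) = a·b on (0.7300, 0.8860) = 0.6468
  → value = 0.6468
|0.7300 − 0.6468| = 0.083

0.083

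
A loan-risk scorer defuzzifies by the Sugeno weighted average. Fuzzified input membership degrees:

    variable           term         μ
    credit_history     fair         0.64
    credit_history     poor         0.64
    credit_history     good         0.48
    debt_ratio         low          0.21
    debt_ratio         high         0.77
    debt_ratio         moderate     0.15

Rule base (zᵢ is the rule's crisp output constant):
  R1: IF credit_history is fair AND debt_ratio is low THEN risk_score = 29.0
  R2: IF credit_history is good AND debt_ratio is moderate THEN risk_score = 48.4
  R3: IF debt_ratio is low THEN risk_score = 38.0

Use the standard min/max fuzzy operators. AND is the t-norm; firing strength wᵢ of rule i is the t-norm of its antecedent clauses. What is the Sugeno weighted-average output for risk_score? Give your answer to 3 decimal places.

37.421

R1 (z=29.0): fair=0.64, low=0.21; AND[min(a, b)] → w = 0.21
R2 (z=48.4): good=0.48, moderate=0.15; AND[min(a, b)] → w = 0.15
R3 (z=38.0): low=0.21 → w = 0.21
Weighted average = (0.21·29.0 + 0.15·48.4 + 0.21·38.0) / (0.21 + 0.15 + 0.21)
  = 21.3300 / 0.5700 = 37.421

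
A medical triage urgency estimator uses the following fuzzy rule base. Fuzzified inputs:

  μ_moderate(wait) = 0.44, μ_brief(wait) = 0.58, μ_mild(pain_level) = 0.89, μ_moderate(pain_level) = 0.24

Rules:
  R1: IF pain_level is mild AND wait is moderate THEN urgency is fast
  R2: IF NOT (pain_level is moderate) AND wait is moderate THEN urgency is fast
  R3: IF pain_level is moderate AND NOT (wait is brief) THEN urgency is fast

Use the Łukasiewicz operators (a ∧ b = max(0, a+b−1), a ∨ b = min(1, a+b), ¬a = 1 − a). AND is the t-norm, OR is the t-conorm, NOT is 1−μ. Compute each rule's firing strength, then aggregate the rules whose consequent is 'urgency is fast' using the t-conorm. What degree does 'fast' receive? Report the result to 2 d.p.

R1: mild=0.89, moderate=0.44; AND[max(0, a+b−1)] → w = 0.33
R2: ¬moderate=1−0.24=0.76, moderate=0.44; AND[max(0, a+b−1)] → w = 0.20
R3: moderate=0.24, ¬brief=1−0.58=0.42; AND[max(0, a+b−1)] → w = 0.00
Rules with consequent 'fast': {R1, R2, R3} → strengths 0.33, 0.20, 0.00
Aggregate via t-conorm [min(1, a+b)]: 0.53

0.53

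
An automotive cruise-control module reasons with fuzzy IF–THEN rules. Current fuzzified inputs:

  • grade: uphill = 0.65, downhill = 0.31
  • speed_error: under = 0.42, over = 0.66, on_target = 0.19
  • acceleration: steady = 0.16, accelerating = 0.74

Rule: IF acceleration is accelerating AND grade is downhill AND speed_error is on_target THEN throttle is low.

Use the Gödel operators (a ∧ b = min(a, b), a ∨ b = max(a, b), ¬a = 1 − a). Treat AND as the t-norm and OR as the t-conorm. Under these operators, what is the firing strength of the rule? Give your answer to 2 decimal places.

firing strength: accelerating=0.74, downhill=0.31, on_target=0.19; AND[min(a, b)] → w = 0.19

0.19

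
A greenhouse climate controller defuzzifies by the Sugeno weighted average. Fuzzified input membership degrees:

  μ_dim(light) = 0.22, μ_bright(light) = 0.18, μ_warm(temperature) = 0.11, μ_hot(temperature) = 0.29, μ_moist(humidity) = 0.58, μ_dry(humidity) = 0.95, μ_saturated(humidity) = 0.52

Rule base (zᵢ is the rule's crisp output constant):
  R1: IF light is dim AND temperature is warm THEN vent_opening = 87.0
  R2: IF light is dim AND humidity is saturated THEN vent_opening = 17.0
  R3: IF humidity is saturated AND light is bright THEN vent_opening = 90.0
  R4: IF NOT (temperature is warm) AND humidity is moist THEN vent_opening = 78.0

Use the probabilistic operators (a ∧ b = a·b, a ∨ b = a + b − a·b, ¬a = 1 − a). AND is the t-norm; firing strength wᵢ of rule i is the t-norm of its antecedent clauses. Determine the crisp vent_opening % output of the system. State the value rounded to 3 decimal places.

R1 (z=87.0): dim=0.22, warm=0.11; AND[a·b] → w = 0.0242
R2 (z=17.0): dim=0.22, saturated=0.52; AND[a·b] → w = 0.1144
R3 (z=90.0): saturated=0.52, bright=0.18; AND[a·b] → w = 0.0936
R4 (z=78.0): ¬warm=1−0.11=0.89, moist=0.58; AND[a·b] → w = 0.5162
Weighted average = (0.0242·87.0 + 0.1144·17.0 + 0.0936·90.0 + 0.5162·78.0) / (0.0242 + 0.1144 + 0.0936 + 0.5162)
  = 52.7378 / 0.7484 = 70.467

70.467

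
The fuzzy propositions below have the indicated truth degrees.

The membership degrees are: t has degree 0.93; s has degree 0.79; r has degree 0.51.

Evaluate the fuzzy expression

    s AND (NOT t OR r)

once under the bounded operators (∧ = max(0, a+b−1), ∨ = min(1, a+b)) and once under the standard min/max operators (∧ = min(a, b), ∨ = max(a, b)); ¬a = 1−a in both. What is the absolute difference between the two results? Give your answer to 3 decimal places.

0.140

Under bounded:
  NOT t = 1 − 0.93 = 0.07
  NOT t OR r = min(1, a+b) on (0.07, 0.51) = 0.58
  s AND (NOT t OR r) = max(0, a+b−1) on (0.79, 0.58) = 0.37
  → value = 0.3700
Under standard min/max:
  NOT t = 1 − 0.93 = 0.07
  NOT t OR r = max(a, b) on (0.07, 0.51) = 0.51
  s AND (NOT t OR r) = min(a, b) on (0.79, 0.51) = 0.51
  → value = 0.5100
|0.3700 − 0.5100| = 0.140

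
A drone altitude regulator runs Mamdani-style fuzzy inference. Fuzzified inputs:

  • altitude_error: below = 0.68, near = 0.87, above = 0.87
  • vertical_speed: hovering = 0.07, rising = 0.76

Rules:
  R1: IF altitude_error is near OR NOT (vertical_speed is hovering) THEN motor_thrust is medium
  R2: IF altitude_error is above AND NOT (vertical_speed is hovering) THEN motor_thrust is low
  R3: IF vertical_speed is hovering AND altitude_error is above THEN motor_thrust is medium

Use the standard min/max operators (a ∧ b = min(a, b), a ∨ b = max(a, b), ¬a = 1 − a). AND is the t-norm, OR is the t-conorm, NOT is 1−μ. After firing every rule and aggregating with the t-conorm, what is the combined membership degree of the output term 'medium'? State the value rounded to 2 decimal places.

0.93

R1: near=0.87, ¬hovering=1−0.07=0.93; OR[max(a, b)] → w = 0.93
R2: above=0.87, ¬hovering=1−0.07=0.93; AND[min(a, b)] → w = 0.87
R3: hovering=0.07, above=0.87; AND[min(a, b)] → w = 0.07
Rules with consequent 'medium': {R1, R3} → strengths 0.93, 0.07
Aggregate via t-conorm [max(a, b)]: 0.93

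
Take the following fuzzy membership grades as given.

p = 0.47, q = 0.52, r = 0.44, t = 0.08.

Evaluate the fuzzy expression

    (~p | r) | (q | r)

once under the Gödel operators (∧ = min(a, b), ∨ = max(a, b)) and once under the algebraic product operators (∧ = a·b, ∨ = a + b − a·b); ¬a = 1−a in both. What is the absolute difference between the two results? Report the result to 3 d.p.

Under Gödel:
  ~p = 1 − 0.47 = 0.53
  ~p | r = max(a, b) on (0.53, 0.44) = 0.53
  q | r = max(a, b) on (0.52, 0.44) = 0.52
  (~p | r) | (q | r) = max(a, b) on (0.53, 0.52) = 0.53
  → value = 0.5300
Under algebraic product:
  ~p = 1 − 0.4700 = 0.5300
  ~p | r = a + b − a·b on (0.5300, 0.4400) = 0.7368
  q | r = a + b − a·b on (0.5200, 0.4400) = 0.7312
  (~p | r) | (q | r) = a + b − a·b on (0.7368, 0.7312) = 0.9293
  → value = 0.9293
|0.5300 − 0.9293| = 0.399

0.399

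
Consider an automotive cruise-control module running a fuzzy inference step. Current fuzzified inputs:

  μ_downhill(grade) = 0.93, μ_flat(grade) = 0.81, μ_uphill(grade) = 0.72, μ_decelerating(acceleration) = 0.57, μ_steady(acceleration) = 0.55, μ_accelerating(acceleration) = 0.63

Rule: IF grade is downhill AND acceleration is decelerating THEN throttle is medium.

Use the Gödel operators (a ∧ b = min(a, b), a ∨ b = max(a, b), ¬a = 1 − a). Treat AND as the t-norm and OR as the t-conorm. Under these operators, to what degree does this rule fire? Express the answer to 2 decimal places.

firing strength: downhill=0.93, decelerating=0.57; AND[min(a, b)] → w = 0.57

0.57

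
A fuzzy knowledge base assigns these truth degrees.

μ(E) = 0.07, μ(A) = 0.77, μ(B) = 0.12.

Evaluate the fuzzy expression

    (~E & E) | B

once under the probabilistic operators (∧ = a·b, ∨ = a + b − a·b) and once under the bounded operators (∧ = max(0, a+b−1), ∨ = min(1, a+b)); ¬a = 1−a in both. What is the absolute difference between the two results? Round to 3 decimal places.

Under probabilistic:
  ~E = 1 − 0.0700 = 0.9300
  ~E & E = a·b on (0.9300, 0.0700) = 0.0651
  (~E & E) | B = a + b − a·b on (0.0651, 0.1200) = 0.1773
  → value = 0.1773
Under bounded:
  ~E = 1 − 0.07 = 0.93
  ~E & E = max(0, a+b−1) on (0.93, 0.07) = 0.00
  (~E & E) | B = min(1, a+b) on (0.00, 0.12) = 0.12
  → value = 0.1200
|0.1773 − 0.1200| = 0.057

0.057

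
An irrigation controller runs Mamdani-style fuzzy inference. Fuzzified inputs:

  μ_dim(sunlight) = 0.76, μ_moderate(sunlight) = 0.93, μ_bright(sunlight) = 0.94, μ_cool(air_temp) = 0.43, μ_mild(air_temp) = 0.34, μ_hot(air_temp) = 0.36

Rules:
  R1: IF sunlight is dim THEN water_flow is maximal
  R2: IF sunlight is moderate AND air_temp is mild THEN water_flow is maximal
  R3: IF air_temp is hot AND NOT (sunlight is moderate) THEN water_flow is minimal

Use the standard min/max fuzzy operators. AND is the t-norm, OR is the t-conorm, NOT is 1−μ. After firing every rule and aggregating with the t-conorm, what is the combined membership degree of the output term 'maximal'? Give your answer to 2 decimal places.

0.76

R1: dim=0.76 → w = 0.76
R2: moderate=0.93, mild=0.34; AND[min(a, b)] → w = 0.34
R3: hot=0.36, ¬moderate=1−0.93=0.07; AND[min(a, b)] → w = 0.07
Rules with consequent 'maximal': {R1, R2} → strengths 0.76, 0.34
Aggregate via t-conorm [max(a, b)]: 0.76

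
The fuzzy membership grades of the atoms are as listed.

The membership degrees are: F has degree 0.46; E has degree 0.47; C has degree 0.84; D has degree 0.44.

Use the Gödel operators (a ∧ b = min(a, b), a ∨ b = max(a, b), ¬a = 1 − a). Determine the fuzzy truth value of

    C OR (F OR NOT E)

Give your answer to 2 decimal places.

0.84

NOT E = 1 − 0.47 = 0.53
F OR NOT E = max(a, b) on (0.46, 0.53) = 0.53
C OR (F OR NOT E) = max(a, b) on (0.84, 0.53) = 0.84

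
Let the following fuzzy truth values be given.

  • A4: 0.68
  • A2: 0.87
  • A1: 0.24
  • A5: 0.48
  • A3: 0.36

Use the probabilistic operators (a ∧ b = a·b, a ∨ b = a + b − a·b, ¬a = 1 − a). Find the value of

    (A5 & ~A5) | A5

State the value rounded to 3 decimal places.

~A5 = 1 − 0.4800 = 0.5200
A5 & ~A5 = a·b on (0.4800, 0.5200) = 0.2496
(A5 & ~A5) | A5 = a + b − a·b on (0.2496, 0.4800) = 0.6098

0.610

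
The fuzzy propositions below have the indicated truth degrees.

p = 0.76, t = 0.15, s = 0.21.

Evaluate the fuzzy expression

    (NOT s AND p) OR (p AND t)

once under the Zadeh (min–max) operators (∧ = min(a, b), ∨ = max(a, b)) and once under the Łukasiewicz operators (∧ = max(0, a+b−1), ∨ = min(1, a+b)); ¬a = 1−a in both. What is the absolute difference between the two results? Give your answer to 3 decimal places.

Under Zadeh (min–max):
  NOT s = 1 − 0.21 = 0.79
  NOT s AND p = min(a, b) on (0.79, 0.76) = 0.76
  p AND t = min(a, b) on (0.76, 0.15) = 0.15
  (NOT s AND p) OR (p AND t) = max(a, b) on (0.76, 0.15) = 0.76
  → value = 0.7600
Under Łukasiewicz:
  NOT s = 1 − 0.21 = 0.79
  NOT s AND p = max(0, a+b−1) on (0.79, 0.76) = 0.55
  p AND t = max(0, a+b−1) on (0.76, 0.15) = 0.00
  (NOT s AND p) OR (p AND t) = min(1, a+b) on (0.55, 0.00) = 0.55
  → value = 0.5500
|0.7600 − 0.5500| = 0.210

0.210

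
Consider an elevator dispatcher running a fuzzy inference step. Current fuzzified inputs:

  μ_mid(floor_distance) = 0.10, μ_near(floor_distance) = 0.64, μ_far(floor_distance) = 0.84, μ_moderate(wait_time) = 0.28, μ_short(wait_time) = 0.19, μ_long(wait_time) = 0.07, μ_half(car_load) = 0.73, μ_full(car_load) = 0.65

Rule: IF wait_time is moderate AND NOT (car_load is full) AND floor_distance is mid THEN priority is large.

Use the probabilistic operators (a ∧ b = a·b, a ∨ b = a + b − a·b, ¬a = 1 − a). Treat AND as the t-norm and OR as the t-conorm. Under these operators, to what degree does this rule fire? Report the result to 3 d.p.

firing strength: moderate=0.28, ¬full=1−0.65=0.35, mid=0.10; AND[a·b] → w = 0.0098

0.010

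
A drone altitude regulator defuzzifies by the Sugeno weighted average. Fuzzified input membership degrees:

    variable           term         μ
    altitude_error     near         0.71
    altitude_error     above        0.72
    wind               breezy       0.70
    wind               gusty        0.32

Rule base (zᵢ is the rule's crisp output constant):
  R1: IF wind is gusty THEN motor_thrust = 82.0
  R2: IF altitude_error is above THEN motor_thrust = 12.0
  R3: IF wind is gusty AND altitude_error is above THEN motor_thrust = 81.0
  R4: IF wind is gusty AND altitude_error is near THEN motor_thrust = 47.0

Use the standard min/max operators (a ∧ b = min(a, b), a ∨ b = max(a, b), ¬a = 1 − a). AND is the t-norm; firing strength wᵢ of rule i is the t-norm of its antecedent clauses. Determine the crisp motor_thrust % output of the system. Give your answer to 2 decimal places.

R1 (z=82.0): gusty=0.32 → w = 0.32
R2 (z=12.0): above=0.72 → w = 0.72
R3 (z=81.0): gusty=0.32, above=0.72; AND[min(a, b)] → w = 0.32
R4 (z=47.0): gusty=0.32, near=0.71; AND[min(a, b)] → w = 0.32
Weighted average = (0.32·82.0 + 0.72·12.0 + 0.32·81.0 + 0.32·47.0) / (0.32 + 0.72 + 0.32 + 0.32)
  = 75.8400 / 1.6800 = 45.14

45.14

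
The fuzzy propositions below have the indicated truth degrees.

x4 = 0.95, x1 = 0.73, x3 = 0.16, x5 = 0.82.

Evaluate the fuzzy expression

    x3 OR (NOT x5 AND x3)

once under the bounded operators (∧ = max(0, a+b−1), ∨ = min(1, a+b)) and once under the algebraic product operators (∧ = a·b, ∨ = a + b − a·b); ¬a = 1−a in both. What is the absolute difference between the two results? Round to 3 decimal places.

0.024

Under bounded:
  NOT x5 = 1 − 0.82 = 0.18
  NOT x5 AND x3 = max(0, a+b−1) on (0.18, 0.16) = 0.00
  x3 OR (NOT x5 AND x3) = min(1, a+b) on (0.16, 0.00) = 0.16
  → value = 0.1600
Under algebraic product:
  NOT x5 = 1 − 0.8200 = 0.1800
  NOT x5 AND x3 = a·b on (0.1800, 0.1600) = 0.0288
  x3 OR (NOT x5 AND x3) = a + b − a·b on (0.1600, 0.0288) = 0.1842
  → value = 0.1842
|0.1600 − 0.1842| = 0.024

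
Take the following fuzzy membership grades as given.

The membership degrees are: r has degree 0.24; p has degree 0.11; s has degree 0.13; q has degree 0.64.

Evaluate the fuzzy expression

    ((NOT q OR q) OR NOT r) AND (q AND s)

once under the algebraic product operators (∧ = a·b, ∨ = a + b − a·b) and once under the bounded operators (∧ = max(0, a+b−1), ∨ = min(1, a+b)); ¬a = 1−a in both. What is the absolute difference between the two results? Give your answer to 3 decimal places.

Under algebraic product:
  NOT q = 1 − 0.6400 = 0.3600
  NOT q OR q = a + b − a·b on (0.3600, 0.6400) = 0.7696
  NOT r = 1 − 0.2400 = 0.7600
  (NOT q OR q) OR NOT r = a + b − a·b on (0.7696, 0.7600) = 0.9447
  q AND s = a·b on (0.6400, 0.1300) = 0.0832
  ((NOT q OR q) OR NOT r) AND (q AND s) = a·b on (0.9447, 0.0832) = 0.0786
  → value = 0.0786
Under bounded:
  NOT q = 1 − 0.64 = 0.36
  NOT q OR q = min(1, a+b) on (0.36, 0.64) = 1.00
  NOT r = 1 − 0.24 = 0.76
  (NOT q OR q) OR NOT r = min(1, a+b) on (1.00, 0.76) = 1.00
  q AND s = max(0, a+b−1) on (0.64, 0.13) = 0.00
  ((NOT q OR q) OR NOT r) AND (q AND s) = max(0, a+b−1) on (1.00, 0.00) = 0.00
  → value = 0.0000
|0.0786 − 0.0000| = 0.079

0.079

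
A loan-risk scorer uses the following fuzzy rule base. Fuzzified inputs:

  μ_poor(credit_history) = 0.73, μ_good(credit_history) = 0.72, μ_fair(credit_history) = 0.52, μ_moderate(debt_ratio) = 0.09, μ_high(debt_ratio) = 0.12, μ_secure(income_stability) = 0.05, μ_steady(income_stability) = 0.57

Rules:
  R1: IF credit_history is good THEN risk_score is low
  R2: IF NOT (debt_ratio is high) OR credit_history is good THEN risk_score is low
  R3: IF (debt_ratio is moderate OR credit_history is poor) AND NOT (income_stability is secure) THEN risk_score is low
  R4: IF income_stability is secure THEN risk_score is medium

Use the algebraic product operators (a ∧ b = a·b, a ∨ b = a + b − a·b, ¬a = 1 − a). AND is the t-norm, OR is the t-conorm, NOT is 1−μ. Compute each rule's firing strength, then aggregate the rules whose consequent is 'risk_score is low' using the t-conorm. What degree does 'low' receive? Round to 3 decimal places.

R1: good=0.72 → w = 0.7200
R2: ¬high=1−0.12=0.88, good=0.72; OR[a + b − a·b] → w = 0.9664
R3: (moderate=0.09 OR poor=0.73) = 0.7543; AND[a·b] with ¬secure=1−0.05=0.95 → w = 0.7166
R4: secure=0.05 → w = 0.0500
Rules with consequent 'low': {R1, R2, R3} → strengths 0.7200, 0.9664, 0.7166
Aggregate via t-conorm [a + b − a·b]: 0.9973

0.997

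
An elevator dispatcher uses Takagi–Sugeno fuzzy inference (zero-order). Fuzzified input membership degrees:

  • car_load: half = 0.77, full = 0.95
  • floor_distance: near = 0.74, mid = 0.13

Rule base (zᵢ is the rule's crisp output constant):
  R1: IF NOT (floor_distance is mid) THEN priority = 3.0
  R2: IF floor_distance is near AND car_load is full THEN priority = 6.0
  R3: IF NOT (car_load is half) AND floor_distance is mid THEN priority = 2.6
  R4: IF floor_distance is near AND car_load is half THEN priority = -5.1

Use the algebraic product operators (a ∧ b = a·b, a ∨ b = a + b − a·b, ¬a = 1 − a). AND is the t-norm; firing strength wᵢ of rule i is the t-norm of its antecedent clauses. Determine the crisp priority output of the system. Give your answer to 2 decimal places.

R1 (z=3.0): ¬mid=1−0.13=0.87 → w = 0.8700
R2 (z=6.0): near=0.74, full=0.95; AND[a·b] → w = 0.7030
R3 (z=2.6): ¬half=1−0.77=0.23, mid=0.13; AND[a·b] → w = 0.0299
R4 (z=-5.1): near=0.74, half=0.77; AND[a·b] → w = 0.5698
Weighted average = (0.8700·3.0 + 0.7030·6.0 + 0.0299·2.6 + 0.5698·-5.1) / (0.8700 + 0.7030 + 0.0299 + 0.5698)
  = 3.9998 / 2.1727 = 1.84

1.84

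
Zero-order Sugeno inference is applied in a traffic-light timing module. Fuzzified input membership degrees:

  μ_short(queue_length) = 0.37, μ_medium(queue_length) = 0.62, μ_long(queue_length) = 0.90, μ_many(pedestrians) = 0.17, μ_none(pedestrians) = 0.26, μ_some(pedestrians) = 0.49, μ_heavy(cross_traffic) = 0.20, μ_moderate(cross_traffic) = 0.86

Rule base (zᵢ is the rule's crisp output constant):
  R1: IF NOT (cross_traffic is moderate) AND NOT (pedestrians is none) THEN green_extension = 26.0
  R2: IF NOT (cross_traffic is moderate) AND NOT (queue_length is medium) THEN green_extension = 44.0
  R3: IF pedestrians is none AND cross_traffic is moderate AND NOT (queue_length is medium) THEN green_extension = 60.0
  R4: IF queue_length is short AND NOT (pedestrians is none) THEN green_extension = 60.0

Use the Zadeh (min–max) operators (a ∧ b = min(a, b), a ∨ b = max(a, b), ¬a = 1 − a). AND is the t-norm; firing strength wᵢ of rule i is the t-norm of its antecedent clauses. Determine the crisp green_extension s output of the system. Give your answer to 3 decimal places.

R1 (z=26.0): ¬moderate=1−0.86=0.14, ¬none=1−0.26=0.74; AND[min(a, b)] → w = 0.14
R2 (z=44.0): ¬moderate=1−0.86=0.14, ¬medium=1−0.62=0.38; AND[min(a, b)] → w = 0.14
R3 (z=60.0): none=0.26, moderate=0.86, ¬medium=1−0.62=0.38; AND[min(a, b)] → w = 0.26
R4 (z=60.0): short=0.37, ¬none=1−0.26=0.74; AND[min(a, b)] → w = 0.37
Weighted average = (0.14·26.0 + 0.14·44.0 + 0.26·60.0 + 0.37·60.0) / (0.14 + 0.14 + 0.26 + 0.37)
  = 47.6000 / 0.9100 = 52.308

52.308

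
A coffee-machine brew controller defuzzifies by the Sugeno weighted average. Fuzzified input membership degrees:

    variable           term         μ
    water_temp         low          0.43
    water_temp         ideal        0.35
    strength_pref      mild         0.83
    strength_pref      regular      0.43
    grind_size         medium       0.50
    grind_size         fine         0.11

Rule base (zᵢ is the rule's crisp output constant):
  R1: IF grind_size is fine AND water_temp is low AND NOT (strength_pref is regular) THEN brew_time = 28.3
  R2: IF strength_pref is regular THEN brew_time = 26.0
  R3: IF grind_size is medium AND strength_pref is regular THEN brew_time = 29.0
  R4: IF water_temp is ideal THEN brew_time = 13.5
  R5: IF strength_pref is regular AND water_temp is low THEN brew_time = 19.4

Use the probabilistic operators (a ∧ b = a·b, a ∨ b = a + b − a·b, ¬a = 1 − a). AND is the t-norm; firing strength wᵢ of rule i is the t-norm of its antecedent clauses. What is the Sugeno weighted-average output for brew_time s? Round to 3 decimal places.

R1 (z=28.3): fine=0.11, low=0.43, ¬regular=1−0.43=0.57; AND[a·b] → w = 0.0270
R2 (z=26.0): regular=0.43 → w = 0.4300
R3 (z=29.0): medium=0.50, regular=0.43; AND[a·b] → w = 0.2150
R4 (z=13.5): ideal=0.35 → w = 0.3500
R5 (z=19.4): regular=0.43, low=0.43; AND[a·b] → w = 0.1849
Weighted average = (0.0270·28.3 + 0.4300·26.0 + 0.2150·29.0 + 0.3500·13.5 + 0.1849·19.4) / (0.0270 + 0.4300 + 0.2150 + 0.3500 + 0.1849)
  = 26.4901 / 1.2069 = 21.950

21.950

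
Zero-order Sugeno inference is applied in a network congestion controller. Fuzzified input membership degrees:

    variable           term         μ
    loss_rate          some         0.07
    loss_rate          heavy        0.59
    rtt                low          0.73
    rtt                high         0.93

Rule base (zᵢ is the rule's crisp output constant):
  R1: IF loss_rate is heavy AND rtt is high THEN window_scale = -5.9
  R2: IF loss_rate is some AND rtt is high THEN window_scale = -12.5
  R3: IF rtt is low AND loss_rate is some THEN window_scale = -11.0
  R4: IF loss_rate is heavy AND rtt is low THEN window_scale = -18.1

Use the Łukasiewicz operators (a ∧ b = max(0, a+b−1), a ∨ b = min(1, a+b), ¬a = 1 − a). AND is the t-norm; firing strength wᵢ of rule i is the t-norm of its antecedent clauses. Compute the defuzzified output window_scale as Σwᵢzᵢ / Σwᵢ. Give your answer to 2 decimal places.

R1 (z=-5.9): heavy=0.59, high=0.93; AND[max(0, a+b−1)] → w = 0.52
R2 (z=-12.5): some=0.07, high=0.93; AND[max(0, a+b−1)] → w = 0.00
R3 (z=-11.0): low=0.73, some=0.07; AND[max(0, a+b−1)] → w = 0.00
R4 (z=-18.1): heavy=0.59, low=0.73; AND[max(0, a+b−1)] → w = 0.32
Weighted average = (0.52·-5.9 + 0.00·-12.5 + 0.00·-11.0 + 0.32·-18.1) / (0.52 + 0.00 + 0.00 + 0.32)
  = -8.8600 / 0.8400 = -10.55

-10.55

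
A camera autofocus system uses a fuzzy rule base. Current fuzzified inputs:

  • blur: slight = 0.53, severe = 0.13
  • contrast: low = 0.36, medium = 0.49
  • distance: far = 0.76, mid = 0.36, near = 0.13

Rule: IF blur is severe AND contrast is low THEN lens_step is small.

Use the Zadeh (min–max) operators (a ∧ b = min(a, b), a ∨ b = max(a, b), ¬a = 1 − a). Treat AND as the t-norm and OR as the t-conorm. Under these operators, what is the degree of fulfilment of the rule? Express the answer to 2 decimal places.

firing strength: severe=0.13, low=0.36; AND[min(a, b)] → w = 0.13

0.13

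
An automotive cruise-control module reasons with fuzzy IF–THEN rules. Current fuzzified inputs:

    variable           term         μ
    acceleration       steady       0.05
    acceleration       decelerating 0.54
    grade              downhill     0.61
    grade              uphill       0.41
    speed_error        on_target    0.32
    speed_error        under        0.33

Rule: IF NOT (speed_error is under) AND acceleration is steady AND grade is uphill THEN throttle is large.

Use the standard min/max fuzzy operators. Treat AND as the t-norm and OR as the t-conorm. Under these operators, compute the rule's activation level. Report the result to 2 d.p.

0.05

firing strength: ¬under=1−0.33=0.67, steady=0.05, uphill=0.41; AND[min(a, b)] → w = 0.05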